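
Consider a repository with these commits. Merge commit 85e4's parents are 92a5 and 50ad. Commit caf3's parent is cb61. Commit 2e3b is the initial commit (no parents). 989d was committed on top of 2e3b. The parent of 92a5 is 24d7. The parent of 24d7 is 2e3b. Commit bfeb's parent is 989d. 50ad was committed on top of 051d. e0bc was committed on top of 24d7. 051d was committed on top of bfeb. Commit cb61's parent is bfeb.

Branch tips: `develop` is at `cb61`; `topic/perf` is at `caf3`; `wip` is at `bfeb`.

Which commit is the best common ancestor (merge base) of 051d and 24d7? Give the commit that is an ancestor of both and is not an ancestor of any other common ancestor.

2e3b

Ancestors of 051d: {051d, 2e3b, 989d, bfeb}.
Ancestors of 24d7: {24d7, 2e3b}.
Common ancestors: {2e3b}.
The only common ancestor is 2e3b, so it is the merge base.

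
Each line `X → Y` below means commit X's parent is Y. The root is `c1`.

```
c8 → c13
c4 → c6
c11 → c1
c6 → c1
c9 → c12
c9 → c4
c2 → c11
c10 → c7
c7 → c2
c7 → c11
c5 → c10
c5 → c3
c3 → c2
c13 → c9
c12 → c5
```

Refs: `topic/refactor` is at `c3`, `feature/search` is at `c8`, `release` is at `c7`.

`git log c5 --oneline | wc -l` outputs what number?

Walking parent pointers from c5: reachable set = {c1, c10, c11, c2, c3, c5, c7}.
That is 7 commits.

7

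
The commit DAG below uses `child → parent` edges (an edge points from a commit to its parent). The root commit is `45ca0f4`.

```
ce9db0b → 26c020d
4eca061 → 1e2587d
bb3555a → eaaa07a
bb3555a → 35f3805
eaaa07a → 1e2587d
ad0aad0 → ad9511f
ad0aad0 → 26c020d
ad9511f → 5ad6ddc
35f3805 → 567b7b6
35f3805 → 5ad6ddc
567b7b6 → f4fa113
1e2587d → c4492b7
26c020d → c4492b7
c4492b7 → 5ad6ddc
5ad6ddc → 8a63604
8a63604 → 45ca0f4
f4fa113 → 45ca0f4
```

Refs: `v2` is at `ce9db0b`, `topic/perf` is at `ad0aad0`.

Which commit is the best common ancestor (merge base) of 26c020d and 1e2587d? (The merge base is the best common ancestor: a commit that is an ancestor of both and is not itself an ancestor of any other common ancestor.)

c4492b7

Ancestors of 26c020d: {26c020d, 45ca0f4, 5ad6ddc, 8a63604, c4492b7}.
Ancestors of 1e2587d: {1e2587d, 45ca0f4, 5ad6ddc, 8a63604, c4492b7}.
Common ancestors: {45ca0f4, 5ad6ddc, 8a63604, c4492b7}.
Among these, c4492b7 is not an ancestor of any other common ancestor — it is the merge base.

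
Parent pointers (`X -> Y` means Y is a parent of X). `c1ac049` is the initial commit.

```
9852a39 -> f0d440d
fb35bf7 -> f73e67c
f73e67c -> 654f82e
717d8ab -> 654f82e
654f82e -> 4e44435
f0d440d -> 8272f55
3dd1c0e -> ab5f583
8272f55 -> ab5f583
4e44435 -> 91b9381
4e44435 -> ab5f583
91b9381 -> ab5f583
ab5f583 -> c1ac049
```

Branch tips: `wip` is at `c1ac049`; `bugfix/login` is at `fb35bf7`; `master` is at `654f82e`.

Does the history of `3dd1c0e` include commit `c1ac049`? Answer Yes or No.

Yes

Ancestors of 3dd1c0e (commits reachable by following parents): {3dd1c0e, ab5f583, c1ac049}.
c1ac049 is in that set, so it is an ancestor of 3dd1c0e.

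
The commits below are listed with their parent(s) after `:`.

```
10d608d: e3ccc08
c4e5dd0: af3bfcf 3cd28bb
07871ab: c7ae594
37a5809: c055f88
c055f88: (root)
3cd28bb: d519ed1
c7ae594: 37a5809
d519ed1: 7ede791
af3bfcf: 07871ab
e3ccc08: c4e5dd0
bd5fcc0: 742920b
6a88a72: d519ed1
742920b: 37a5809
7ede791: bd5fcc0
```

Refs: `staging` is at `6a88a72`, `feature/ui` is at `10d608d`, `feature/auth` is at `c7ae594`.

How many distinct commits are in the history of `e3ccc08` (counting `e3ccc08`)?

12

Walking parent pointers from e3ccc08: reachable set = {07871ab, 37a5809, 3cd28bb, 742920b, 7ede791, af3bfcf, bd5fcc0, c055f88, c4e5dd0, c7ae594, d519ed1, e3ccc08}.
That is 12 commits.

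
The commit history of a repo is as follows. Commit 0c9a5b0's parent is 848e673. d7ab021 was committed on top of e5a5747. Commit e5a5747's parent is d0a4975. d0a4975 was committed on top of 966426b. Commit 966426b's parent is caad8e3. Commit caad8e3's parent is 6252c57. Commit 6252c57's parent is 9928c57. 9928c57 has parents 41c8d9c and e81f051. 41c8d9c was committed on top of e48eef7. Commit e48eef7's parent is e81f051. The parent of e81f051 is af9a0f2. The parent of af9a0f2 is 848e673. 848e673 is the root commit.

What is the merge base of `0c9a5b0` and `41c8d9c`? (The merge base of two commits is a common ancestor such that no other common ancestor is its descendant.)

Ancestors of 0c9a5b0: {0c9a5b0, 848e673}.
Ancestors of 41c8d9c: {41c8d9c, 848e673, af9a0f2, e48eef7, e81f051}.
Common ancestors: {848e673}.
The only common ancestor is 848e673, so it is the merge base.

848e673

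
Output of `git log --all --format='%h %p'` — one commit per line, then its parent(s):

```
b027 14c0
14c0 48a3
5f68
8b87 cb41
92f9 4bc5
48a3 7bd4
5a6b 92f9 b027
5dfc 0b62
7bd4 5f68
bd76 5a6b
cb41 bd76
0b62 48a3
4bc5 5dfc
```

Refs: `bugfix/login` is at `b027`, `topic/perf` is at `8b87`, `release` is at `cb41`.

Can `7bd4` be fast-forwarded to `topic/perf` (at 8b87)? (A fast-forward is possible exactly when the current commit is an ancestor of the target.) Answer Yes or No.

A fast-forward from 7bd4 to 8b87 is possible iff 7bd4 is an ancestor of 8b87.
Ancestors of 8b87: {0b62, 14c0, 48a3, 4bc5, 5a6b, 5dfc, 5f68, 7bd4, 8b87, 92f9, b027, bd76, cb41}.
7bd4 is among them, so fast-forward is possible.

Yes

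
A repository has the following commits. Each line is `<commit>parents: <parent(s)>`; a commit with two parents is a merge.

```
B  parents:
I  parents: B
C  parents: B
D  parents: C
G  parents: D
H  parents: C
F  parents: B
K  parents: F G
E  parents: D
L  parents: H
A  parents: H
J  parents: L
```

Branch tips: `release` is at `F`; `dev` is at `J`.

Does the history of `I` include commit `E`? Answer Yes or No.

Ancestors of I: {B, I}.
E is not in that set, so it is not an ancestor of I.

No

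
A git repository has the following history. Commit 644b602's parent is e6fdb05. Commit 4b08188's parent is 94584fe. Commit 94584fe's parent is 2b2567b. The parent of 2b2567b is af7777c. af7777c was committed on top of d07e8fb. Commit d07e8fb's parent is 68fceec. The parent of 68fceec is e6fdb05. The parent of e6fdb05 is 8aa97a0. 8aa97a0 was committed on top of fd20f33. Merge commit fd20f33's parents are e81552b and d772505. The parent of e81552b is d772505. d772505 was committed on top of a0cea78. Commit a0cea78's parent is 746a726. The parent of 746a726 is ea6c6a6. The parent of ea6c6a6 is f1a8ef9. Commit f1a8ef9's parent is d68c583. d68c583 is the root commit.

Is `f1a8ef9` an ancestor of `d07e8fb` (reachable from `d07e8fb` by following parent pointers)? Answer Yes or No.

Ancestors of d07e8fb (commits reachable by following parents): {68fceec, 746a726, 8aa97a0, a0cea78, d07e8fb, d68c583, d772505, e6fdb05, e81552b, ea6c6a6, f1a8ef9, fd20f33}.
f1a8ef9 is in that set, so it is an ancestor of d07e8fb.

Yes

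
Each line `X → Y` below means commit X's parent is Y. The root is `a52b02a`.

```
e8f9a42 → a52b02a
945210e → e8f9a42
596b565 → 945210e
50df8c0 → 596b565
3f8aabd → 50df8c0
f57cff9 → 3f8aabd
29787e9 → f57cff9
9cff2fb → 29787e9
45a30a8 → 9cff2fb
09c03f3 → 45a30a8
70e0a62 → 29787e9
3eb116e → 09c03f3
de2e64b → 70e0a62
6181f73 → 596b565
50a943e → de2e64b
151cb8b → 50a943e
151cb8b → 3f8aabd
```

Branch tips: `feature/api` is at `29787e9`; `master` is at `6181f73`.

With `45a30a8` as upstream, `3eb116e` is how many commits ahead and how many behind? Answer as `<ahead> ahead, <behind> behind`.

Reachable from 3eb116e: {09c03f3, 29787e9, 3eb116e, 3f8aabd, 45a30a8, 50df8c0, 596b565, 945210e, 9cff2fb, a52b02a, e8f9a42, f57cff9}.
Reachable from 45a30a8: {29787e9, 3f8aabd, 45a30a8, 50df8c0, 596b565, 945210e, 9cff2fb, a52b02a, e8f9a42, f57cff9}.
Only in 3eb116e's history (ahead): {09c03f3, 3eb116e} — 2.
Only in 45a30a8's history (behind): {} — 0.

2 ahead, 0 behind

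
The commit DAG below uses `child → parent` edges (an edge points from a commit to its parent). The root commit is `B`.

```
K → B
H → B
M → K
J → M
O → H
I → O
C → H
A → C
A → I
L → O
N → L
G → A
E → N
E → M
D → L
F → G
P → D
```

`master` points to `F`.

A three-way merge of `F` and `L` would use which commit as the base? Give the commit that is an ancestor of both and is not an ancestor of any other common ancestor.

O

Ancestors of F: {A, B, C, F, G, H, I, O}.
Ancestors of L: {B, H, L, O}.
Common ancestors: {B, H, O}.
Among these, O is not an ancestor of any other common ancestor — it is the merge base.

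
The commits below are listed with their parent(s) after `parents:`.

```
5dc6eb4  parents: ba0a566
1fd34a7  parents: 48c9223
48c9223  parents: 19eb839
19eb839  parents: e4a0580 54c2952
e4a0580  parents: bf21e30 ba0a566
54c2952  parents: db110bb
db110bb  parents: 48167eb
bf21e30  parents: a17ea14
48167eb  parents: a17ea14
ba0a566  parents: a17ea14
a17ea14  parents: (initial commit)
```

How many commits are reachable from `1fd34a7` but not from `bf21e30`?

Reachable from 1fd34a7: {19eb839, 1fd34a7, 48167eb, 48c9223, 54c2952, a17ea14, ba0a566, bf21e30, db110bb, e4a0580}.
Reachable from bf21e30: {a17ea14, bf21e30}.
In 1fd34a7's history but not bf21e30's: {19eb839, 1fd34a7, 48167eb, 48c9223, 54c2952, ba0a566, db110bb, e4a0580} — 8 commits.

8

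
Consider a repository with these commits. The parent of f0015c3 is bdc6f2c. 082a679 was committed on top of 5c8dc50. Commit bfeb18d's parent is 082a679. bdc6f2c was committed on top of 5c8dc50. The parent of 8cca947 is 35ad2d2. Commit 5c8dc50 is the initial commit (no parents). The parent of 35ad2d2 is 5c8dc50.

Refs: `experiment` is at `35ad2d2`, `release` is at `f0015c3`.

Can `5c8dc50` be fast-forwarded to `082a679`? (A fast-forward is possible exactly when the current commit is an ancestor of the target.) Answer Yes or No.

Yes

A fast-forward from 5c8dc50 to 082a679 is possible iff 5c8dc50 is an ancestor of 082a679.
Ancestors of 082a679: {082a679, 5c8dc50}.
5c8dc50 is among them, so fast-forward is possible.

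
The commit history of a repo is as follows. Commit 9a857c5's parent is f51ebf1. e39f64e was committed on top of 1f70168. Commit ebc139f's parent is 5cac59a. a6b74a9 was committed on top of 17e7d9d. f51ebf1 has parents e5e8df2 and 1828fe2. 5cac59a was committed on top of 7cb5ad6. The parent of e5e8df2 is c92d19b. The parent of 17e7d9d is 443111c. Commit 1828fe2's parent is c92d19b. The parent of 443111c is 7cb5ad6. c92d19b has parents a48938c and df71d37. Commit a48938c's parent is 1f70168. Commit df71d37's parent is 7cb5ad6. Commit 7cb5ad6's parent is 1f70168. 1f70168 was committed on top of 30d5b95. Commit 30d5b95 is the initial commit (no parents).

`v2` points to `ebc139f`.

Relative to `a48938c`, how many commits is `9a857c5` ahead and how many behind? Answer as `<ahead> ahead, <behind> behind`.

Reachable from 9a857c5: {1828fe2, 1f70168, 30d5b95, 7cb5ad6, 9a857c5, a48938c, c92d19b, df71d37, e5e8df2, f51ebf1}.
Reachable from a48938c: {1f70168, 30d5b95, a48938c}.
Only in 9a857c5's history (ahead): {1828fe2, 7cb5ad6, 9a857c5, c92d19b, df71d37, e5e8df2, f51ebf1} — 7.
Only in a48938c's history (behind): {} — 0.

7 ahead, 0 behind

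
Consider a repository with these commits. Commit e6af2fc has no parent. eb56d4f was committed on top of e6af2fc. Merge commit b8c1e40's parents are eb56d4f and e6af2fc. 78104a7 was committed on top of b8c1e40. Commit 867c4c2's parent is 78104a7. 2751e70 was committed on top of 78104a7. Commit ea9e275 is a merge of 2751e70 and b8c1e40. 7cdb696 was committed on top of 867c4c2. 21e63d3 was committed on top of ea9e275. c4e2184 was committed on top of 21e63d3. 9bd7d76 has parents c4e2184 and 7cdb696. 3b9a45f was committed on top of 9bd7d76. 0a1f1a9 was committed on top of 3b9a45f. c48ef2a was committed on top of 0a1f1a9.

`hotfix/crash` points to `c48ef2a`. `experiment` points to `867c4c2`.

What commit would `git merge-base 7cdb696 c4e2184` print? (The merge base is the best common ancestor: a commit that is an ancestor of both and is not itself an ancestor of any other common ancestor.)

78104a7

Ancestors of 7cdb696: {78104a7, 7cdb696, 867c4c2, b8c1e40, e6af2fc, eb56d4f}.
Ancestors of c4e2184: {21e63d3, 2751e70, 78104a7, b8c1e40, c4e2184, e6af2fc, ea9e275, eb56d4f}.
Common ancestors: {78104a7, b8c1e40, e6af2fc, eb56d4f}.
Among these, 78104a7 is not an ancestor of any other common ancestor — it is the merge base.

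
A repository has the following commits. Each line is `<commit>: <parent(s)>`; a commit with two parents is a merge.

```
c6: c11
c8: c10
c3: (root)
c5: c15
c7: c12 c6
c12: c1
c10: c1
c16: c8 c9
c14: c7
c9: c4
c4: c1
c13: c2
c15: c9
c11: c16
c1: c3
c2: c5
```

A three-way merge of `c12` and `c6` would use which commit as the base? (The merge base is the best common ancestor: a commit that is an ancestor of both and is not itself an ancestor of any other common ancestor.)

c1

Ancestors of c12: {c1, c12, c3}.
Ancestors of c6: {c1, c10, c11, c16, c3, c4, c6, c8, c9}.
Common ancestors: {c1, c3}.
Among these, c1 is not an ancestor of any other common ancestor — it is the merge base.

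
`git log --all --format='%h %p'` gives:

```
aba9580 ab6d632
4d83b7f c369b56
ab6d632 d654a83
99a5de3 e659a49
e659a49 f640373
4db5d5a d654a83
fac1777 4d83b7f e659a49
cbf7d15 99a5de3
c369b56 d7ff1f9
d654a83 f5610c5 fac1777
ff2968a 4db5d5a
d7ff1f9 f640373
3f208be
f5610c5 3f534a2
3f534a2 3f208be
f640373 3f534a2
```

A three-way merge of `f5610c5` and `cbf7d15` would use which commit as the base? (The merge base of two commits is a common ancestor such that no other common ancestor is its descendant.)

3f534a2

Ancestors of f5610c5: {3f208be, 3f534a2, f5610c5}.
Ancestors of cbf7d15: {3f208be, 3f534a2, 99a5de3, cbf7d15, e659a49, f640373}.
Common ancestors: {3f208be, 3f534a2}.
Among these, 3f534a2 is not an ancestor of any other common ancestor — it is the merge base.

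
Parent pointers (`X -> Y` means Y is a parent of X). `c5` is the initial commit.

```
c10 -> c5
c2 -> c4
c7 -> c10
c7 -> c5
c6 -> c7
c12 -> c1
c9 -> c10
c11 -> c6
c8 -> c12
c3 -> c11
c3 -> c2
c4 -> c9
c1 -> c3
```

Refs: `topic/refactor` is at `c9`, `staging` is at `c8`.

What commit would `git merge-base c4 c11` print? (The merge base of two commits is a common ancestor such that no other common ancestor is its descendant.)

c10

Ancestors of c4: {c10, c4, c5, c9}.
Ancestors of c11: {c10, c11, c5, c6, c7}.
Common ancestors: {c10, c5}.
Among these, c10 is not an ancestor of any other common ancestor — it is the merge base.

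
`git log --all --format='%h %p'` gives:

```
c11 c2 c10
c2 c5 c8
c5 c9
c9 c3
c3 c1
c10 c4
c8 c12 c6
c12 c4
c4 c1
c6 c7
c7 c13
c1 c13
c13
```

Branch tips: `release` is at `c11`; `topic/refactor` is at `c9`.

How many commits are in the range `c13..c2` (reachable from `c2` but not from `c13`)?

10

Reachable from c2: {c1, c12, c13, c2, c3, c4, c5, c6, c7, c8, c9}.
Reachable from c13: {c13}.
In c2's history but not c13's: {c1, c12, c2, c3, c4, c5, c6, c7, c8, c9} — 10 commits.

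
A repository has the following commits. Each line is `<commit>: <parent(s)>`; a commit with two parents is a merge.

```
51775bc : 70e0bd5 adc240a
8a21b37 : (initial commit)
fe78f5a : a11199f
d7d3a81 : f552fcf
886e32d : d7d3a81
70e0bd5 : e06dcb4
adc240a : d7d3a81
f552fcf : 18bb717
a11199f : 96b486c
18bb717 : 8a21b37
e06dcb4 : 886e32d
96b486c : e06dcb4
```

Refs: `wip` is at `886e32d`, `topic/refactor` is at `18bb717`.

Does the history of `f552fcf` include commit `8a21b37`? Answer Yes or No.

Yes

Ancestors of f552fcf (commits reachable by following parents): {18bb717, 8a21b37, f552fcf}.
8a21b37 is in that set, so it is an ancestor of f552fcf.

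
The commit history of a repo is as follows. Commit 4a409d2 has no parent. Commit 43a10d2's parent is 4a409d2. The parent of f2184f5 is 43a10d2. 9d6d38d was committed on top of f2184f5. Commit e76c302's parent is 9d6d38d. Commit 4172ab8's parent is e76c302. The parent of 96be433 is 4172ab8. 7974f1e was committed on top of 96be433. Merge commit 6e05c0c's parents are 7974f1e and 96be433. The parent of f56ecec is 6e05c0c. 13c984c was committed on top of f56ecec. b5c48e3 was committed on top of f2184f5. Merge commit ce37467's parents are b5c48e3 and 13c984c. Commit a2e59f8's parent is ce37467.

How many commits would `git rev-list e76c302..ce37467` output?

Reachable from ce37467: {13c984c, 4172ab8, 43a10d2, 4a409d2, 6e05c0c, 7974f1e, 96be433, 9d6d38d, b5c48e3, ce37467, e76c302, f2184f5, f56ecec}.
Reachable from e76c302: {43a10d2, 4a409d2, 9d6d38d, e76c302, f2184f5}.
In ce37467's history but not e76c302's: {13c984c, 4172ab8, 6e05c0c, 7974f1e, 96be433, b5c48e3, ce37467, f56ecec} — 8 commits.

8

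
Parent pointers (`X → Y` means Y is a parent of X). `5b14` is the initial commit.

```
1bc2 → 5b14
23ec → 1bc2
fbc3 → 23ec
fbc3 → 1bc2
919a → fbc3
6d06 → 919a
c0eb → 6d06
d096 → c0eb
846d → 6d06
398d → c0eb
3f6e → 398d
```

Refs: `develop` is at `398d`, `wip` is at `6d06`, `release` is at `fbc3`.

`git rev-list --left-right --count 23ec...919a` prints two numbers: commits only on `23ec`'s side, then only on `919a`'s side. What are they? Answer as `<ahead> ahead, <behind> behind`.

0 ahead, 2 behind

Reachable from 23ec: {1bc2, 23ec, 5b14}.
Reachable from 919a: {1bc2, 23ec, 5b14, 919a, fbc3}.
Only in 23ec's history (ahead): {} — 0.
Only in 919a's history (behind): {919a, fbc3} — 2.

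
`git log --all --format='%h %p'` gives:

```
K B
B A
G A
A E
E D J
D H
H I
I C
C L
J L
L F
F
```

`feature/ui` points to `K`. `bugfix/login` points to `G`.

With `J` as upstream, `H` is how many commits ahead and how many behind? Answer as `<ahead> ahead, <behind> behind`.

3 ahead, 1 behind

Reachable from H: {C, F, H, I, L}.
Reachable from J: {F, J, L}.
Only in H's history (ahead): {C, H, I} — 3.
Only in J's history (behind): {J} — 1.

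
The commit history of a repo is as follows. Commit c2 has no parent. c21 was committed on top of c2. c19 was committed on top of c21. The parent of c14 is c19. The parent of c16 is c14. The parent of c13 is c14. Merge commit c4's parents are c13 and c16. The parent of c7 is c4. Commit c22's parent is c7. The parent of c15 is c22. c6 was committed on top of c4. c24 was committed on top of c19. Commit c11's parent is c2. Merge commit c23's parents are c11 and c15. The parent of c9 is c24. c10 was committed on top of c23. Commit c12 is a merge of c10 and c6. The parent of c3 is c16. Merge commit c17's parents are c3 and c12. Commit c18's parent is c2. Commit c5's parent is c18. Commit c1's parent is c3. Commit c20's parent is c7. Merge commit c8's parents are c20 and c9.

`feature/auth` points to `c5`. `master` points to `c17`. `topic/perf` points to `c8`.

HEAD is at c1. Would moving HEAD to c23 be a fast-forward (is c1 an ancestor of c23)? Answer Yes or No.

A fast-forward from c1 to c23 is possible iff c1 is an ancestor of c23.
Ancestors of c23: {c11, c13, c14, c15, c16, c19, c2, c21, c22, c23, c4, c7}.
c1 is not among them, so fast-forward is not possible.

No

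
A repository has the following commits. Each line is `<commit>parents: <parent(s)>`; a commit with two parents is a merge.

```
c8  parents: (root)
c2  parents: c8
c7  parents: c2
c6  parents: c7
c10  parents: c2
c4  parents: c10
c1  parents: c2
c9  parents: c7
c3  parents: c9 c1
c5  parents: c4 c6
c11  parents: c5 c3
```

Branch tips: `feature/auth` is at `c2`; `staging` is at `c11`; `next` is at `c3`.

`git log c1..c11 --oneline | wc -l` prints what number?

8

Reachable from c11: {c1, c10, c11, c2, c3, c4, c5, c6, c7, c8, c9}.
Reachable from c1: {c1, c2, c8}.
In c11's history but not c1's: {c10, c11, c3, c4, c5, c6, c7, c9} — 8 commits.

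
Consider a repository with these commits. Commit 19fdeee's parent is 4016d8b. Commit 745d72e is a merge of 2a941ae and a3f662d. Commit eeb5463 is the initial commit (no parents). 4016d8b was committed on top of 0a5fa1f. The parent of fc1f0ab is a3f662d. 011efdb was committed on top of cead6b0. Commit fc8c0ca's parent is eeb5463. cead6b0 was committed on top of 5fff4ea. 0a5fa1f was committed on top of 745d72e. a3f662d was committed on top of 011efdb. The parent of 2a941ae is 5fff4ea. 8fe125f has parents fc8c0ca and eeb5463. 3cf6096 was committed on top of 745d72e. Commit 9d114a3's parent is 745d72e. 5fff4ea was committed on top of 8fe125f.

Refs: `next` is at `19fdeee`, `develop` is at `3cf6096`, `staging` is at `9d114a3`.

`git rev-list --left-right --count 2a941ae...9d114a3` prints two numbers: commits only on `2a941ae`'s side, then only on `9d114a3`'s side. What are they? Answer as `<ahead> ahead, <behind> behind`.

0 ahead, 5 behind

Reachable from 2a941ae: {2a941ae, 5fff4ea, 8fe125f, eeb5463, fc8c0ca}.
Reachable from 9d114a3: {011efdb, 2a941ae, 5fff4ea, 745d72e, 8fe125f, 9d114a3, a3f662d, cead6b0, eeb5463, fc8c0ca}.
Only in 2a941ae's history (ahead): {} — 0.
Only in 9d114a3's history (behind): {011efdb, 745d72e, 9d114a3, a3f662d, cead6b0} — 5.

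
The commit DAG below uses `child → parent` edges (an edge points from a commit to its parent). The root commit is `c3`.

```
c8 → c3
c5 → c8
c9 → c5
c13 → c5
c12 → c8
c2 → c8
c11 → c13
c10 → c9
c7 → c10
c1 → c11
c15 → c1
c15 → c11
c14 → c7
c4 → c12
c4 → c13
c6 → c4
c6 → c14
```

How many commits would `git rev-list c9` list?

4

Walking parent pointers from c9: reachable set = {c3, c5, c8, c9}.
That is 4 commits.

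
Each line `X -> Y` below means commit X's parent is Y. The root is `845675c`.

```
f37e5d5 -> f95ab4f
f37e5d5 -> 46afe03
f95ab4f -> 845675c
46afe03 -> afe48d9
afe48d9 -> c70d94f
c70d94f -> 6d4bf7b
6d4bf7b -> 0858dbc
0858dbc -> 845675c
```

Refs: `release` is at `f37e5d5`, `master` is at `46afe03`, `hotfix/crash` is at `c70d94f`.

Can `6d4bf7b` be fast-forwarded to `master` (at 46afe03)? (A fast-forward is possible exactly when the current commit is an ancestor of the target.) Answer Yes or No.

A fast-forward from 6d4bf7b to 46afe03 is possible iff 6d4bf7b is an ancestor of 46afe03.
Ancestors of 46afe03: {0858dbc, 46afe03, 6d4bf7b, 845675c, afe48d9, c70d94f}.
6d4bf7b is among them, so fast-forward is possible.

Yes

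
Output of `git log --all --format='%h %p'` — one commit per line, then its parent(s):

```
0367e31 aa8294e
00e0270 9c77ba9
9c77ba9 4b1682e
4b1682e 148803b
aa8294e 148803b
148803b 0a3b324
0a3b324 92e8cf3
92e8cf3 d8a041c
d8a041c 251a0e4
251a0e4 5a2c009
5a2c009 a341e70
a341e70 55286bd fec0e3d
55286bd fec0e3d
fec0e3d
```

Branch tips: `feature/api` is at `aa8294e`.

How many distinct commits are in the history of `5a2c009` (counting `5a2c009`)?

Walking parent pointers from 5a2c009: reachable set = {55286bd, 5a2c009, a341e70, fec0e3d}.
That is 4 commits.

4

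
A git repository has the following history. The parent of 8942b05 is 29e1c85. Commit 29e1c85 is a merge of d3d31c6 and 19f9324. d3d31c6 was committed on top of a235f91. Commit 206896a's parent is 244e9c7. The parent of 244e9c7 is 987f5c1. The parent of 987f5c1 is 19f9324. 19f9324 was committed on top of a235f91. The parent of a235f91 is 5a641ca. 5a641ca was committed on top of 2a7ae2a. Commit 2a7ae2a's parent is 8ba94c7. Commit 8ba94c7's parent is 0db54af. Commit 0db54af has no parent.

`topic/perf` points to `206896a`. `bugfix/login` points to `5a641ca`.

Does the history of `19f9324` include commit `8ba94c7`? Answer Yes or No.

Ancestors of 19f9324 (commits reachable by following parents): {0db54af, 19f9324, 2a7ae2a, 5a641ca, 8ba94c7, a235f91}.
8ba94c7 is in that set, so it is an ancestor of 19f9324.

Yes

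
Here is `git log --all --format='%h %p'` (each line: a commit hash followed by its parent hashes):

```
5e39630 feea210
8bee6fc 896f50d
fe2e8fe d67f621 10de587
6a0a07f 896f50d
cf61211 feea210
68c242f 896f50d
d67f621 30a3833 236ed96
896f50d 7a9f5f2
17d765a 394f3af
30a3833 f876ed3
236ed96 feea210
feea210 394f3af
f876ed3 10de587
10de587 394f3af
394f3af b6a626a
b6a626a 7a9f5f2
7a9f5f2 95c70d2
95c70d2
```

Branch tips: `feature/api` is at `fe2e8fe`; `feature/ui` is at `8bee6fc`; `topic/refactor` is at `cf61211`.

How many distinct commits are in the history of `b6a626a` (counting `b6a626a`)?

Walking parent pointers from b6a626a: reachable set = {7a9f5f2, 95c70d2, b6a626a}.
That is 3 commits.

3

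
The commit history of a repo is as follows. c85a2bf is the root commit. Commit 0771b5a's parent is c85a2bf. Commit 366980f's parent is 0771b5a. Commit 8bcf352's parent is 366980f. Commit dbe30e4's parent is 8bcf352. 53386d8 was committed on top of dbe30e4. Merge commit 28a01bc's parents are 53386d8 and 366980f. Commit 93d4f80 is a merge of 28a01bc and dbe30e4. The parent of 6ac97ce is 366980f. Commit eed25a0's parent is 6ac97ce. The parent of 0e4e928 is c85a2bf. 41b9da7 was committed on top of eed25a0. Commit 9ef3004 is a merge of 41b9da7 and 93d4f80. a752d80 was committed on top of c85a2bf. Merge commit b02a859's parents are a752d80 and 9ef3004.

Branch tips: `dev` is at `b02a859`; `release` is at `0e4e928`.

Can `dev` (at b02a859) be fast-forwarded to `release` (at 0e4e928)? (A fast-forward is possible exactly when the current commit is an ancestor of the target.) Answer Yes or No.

A fast-forward from b02a859 to 0e4e928 is possible iff b02a859 is an ancestor of 0e4e928.
Ancestors of 0e4e928: {0e4e928, c85a2bf}.
b02a859 is not among them, so fast-forward is not possible.

No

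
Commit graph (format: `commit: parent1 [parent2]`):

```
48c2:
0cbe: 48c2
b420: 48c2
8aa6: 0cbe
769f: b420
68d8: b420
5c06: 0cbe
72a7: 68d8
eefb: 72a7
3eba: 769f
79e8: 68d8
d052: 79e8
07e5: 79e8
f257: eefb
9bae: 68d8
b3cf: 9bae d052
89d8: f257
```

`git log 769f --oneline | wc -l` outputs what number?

3

Walking parent pointers from 769f: reachable set = {48c2, 769f, b420}.
That is 3 commits.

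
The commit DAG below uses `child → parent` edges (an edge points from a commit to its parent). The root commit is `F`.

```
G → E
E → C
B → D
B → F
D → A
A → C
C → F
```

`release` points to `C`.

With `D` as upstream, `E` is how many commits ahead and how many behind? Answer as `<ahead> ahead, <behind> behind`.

Reachable from E: {C, E, F}.
Reachable from D: {A, C, D, F}.
Only in E's history (ahead): {E} — 1.
Only in D's history (behind): {A, D} — 2.

1 ahead, 2 behind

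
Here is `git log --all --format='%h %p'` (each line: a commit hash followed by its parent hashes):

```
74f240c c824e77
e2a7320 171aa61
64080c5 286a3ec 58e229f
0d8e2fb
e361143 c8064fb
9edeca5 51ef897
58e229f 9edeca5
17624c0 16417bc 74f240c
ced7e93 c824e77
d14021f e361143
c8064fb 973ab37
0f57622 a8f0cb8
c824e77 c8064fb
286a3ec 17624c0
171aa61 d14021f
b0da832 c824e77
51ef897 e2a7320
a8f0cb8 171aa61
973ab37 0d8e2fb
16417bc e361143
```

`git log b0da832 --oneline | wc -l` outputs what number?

Walking parent pointers from b0da832: reachable set = {0d8e2fb, 973ab37, b0da832, c8064fb, c824e77}.
That is 5 commits.

5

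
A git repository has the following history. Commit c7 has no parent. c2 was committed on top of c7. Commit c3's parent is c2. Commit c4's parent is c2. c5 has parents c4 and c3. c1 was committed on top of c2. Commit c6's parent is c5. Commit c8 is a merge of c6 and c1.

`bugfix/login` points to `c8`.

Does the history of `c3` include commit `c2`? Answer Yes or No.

Yes

Ancestors of c3 (commits reachable by following parents): {c2, c3, c7}.
c2 is in that set, so it is an ancestor of c3.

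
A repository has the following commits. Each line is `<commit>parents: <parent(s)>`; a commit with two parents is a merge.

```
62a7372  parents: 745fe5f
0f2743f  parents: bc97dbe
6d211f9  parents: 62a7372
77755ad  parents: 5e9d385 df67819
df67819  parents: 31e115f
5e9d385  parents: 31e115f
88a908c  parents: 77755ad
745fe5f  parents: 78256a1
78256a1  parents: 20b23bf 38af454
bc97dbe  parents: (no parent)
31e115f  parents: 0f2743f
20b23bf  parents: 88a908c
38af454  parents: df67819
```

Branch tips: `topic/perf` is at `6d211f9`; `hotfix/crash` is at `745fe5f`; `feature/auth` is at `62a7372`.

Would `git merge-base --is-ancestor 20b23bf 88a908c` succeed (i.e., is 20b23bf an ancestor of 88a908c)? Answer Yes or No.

No

Ancestors of 88a908c: {0f2743f, 31e115f, 5e9d385, 77755ad, 88a908c, bc97dbe, df67819}.
20b23bf is not in that set, so it is not an ancestor of 88a908c.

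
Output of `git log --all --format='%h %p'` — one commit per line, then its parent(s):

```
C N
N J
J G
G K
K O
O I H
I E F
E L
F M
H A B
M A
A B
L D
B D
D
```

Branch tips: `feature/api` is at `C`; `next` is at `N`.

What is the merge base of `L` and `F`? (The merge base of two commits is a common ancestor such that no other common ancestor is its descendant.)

Ancestors of L: {D, L}.
Ancestors of F: {A, B, D, F, M}.
Common ancestors: {D}.
The only common ancestor is D, so it is the merge base.

D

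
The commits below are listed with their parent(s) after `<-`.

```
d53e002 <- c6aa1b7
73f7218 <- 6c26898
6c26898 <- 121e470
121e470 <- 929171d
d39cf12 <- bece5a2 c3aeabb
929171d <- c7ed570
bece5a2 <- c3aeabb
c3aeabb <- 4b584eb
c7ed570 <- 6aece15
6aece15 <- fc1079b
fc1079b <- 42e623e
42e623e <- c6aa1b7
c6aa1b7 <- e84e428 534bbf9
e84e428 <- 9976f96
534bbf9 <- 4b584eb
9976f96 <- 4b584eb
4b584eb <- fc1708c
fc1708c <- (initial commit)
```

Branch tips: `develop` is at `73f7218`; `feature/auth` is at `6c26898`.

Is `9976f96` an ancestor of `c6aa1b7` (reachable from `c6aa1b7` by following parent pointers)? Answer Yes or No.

Yes

Ancestors of c6aa1b7 (commits reachable by following parents): {4b584eb, 534bbf9, 9976f96, c6aa1b7, e84e428, fc1708c}.
9976f96 is in that set, so it is an ancestor of c6aa1b7.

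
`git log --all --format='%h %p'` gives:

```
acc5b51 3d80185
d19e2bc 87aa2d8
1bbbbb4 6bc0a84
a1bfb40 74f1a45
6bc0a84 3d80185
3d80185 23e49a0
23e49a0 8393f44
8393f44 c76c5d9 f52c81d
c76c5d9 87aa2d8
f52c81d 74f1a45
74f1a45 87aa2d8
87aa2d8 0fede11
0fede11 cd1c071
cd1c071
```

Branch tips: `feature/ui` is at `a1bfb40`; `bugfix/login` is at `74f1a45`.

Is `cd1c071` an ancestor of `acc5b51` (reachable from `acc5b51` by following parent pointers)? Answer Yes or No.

Yes

Ancestors of acc5b51 (commits reachable by following parents): {0fede11, 23e49a0, 3d80185, 74f1a45, 8393f44, 87aa2d8, acc5b51, c76c5d9, cd1c071, f52c81d}.
cd1c071 is in that set, so it is an ancestor of acc5b51.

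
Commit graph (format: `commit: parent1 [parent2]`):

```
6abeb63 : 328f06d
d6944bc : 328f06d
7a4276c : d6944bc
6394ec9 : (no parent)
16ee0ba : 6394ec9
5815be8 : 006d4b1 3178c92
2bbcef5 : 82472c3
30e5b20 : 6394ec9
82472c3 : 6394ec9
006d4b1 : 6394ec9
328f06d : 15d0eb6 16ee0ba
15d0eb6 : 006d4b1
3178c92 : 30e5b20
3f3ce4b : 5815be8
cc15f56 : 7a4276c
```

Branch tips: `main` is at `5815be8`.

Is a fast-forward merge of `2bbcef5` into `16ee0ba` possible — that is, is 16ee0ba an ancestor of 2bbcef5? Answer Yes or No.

No

A fast-forward from 16ee0ba to 2bbcef5 is possible iff 16ee0ba is an ancestor of 2bbcef5.
Ancestors of 2bbcef5: {2bbcef5, 6394ec9, 82472c3}.
16ee0ba is not among them, so fast-forward is not possible.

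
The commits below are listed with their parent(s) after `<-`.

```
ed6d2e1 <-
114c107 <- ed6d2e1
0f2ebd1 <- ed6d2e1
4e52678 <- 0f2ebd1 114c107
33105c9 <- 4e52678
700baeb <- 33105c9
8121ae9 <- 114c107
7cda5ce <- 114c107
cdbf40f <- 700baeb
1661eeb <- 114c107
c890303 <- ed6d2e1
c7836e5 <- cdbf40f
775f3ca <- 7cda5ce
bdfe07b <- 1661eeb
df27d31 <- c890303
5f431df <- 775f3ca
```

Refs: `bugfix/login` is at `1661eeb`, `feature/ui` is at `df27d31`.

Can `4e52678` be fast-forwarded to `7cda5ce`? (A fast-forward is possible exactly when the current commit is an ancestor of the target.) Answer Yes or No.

No

A fast-forward from 4e52678 to 7cda5ce is possible iff 4e52678 is an ancestor of 7cda5ce.
Ancestors of 7cda5ce: {114c107, 7cda5ce, ed6d2e1}.
4e52678 is not among them, so fast-forward is not possible.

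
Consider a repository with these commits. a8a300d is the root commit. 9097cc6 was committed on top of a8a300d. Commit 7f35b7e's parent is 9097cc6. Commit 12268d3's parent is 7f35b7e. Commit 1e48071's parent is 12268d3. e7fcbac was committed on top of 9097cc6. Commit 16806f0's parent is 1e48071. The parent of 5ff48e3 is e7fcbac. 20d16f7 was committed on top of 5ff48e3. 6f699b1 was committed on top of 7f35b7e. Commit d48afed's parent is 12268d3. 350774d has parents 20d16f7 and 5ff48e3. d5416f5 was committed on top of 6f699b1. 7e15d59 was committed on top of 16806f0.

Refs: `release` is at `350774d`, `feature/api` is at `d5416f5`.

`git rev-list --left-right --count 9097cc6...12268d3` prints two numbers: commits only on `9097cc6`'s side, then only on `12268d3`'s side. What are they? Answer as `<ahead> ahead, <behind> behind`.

Reachable from 9097cc6: {9097cc6, a8a300d}.
Reachable from 12268d3: {12268d3, 7f35b7e, 9097cc6, a8a300d}.
Only in 9097cc6's history (ahead): {} — 0.
Only in 12268d3's history (behind): {12268d3, 7f35b7e} — 2.

0 ahead, 2 behind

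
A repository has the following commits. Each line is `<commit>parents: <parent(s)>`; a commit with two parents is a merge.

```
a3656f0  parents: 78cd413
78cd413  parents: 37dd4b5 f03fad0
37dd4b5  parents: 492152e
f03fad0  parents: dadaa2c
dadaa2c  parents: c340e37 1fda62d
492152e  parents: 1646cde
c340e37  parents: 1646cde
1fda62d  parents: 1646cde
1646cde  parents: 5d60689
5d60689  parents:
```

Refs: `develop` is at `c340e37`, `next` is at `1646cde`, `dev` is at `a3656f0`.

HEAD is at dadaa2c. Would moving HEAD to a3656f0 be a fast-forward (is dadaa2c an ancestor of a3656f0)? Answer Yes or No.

A fast-forward from dadaa2c to a3656f0 is possible iff dadaa2c is an ancestor of a3656f0.
Ancestors of a3656f0: {1646cde, 1fda62d, 37dd4b5, 492152e, 5d60689, 78cd413, a3656f0, c340e37, dadaa2c, f03fad0}.
dadaa2c is among them, so fast-forward is possible.

Yes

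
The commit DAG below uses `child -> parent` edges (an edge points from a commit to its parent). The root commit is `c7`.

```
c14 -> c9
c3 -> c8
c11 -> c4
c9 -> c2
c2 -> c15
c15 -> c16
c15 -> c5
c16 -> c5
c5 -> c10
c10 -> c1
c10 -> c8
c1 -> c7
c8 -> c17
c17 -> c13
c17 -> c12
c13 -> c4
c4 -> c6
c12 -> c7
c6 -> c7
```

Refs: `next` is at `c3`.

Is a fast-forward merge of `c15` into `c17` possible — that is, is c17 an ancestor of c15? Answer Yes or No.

Yes

A fast-forward from c17 to c15 is possible iff c17 is an ancestor of c15.
Ancestors of c15: {c1, c10, c12, c13, c15, c16, c17, c4, c5, c6, c7, c8}.
c17 is among them, so fast-forward is possible.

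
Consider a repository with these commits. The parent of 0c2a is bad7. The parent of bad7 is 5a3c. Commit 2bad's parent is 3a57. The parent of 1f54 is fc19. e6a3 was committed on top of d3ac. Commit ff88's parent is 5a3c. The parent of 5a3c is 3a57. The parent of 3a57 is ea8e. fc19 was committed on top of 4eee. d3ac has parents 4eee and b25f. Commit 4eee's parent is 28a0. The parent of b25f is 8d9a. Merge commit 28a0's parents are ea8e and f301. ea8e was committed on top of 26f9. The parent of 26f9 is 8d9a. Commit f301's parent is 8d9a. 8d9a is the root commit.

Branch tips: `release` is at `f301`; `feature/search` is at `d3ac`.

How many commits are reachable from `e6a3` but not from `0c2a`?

Reachable from e6a3: {26f9, 28a0, 4eee, 8d9a, b25f, d3ac, e6a3, ea8e, f301}.
Reachable from 0c2a: {0c2a, 26f9, 3a57, 5a3c, 8d9a, bad7, ea8e}.
In e6a3's history but not 0c2a's: {28a0, 4eee, b25f, d3ac, e6a3, f301} — 6 commits.

6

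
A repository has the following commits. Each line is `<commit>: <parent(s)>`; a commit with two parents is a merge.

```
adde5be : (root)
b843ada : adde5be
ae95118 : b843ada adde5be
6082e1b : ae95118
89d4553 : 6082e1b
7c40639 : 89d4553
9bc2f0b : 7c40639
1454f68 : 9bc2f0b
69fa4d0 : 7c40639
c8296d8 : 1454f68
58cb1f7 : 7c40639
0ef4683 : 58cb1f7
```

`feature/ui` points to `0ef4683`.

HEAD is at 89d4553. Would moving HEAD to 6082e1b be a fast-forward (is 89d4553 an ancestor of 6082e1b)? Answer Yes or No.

A fast-forward from 89d4553 to 6082e1b is possible iff 89d4553 is an ancestor of 6082e1b.
Ancestors of 6082e1b: {6082e1b, adde5be, ae95118, b843ada}.
89d4553 is not among them, so fast-forward is not possible.

No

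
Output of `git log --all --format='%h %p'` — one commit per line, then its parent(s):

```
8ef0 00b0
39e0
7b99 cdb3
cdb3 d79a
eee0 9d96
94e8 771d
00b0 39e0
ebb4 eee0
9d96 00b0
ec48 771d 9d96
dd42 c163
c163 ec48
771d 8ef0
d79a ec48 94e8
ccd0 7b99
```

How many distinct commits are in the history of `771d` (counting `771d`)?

4

Walking parent pointers from 771d: reachable set = {00b0, 39e0, 771d, 8ef0}.
That is 4 commits.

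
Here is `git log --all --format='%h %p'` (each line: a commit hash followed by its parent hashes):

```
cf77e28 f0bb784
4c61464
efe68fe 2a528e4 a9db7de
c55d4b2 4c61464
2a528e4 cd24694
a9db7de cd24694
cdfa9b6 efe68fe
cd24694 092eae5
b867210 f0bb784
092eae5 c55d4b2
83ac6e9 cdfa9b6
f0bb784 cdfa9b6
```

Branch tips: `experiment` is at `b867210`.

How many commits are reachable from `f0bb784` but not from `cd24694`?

Reachable from f0bb784: {092eae5, 2a528e4, 4c61464, a9db7de, c55d4b2, cd24694, cdfa9b6, efe68fe, f0bb784}.
Reachable from cd24694: {092eae5, 4c61464, c55d4b2, cd24694}.
In f0bb784's history but not cd24694's: {2a528e4, a9db7de, cdfa9b6, efe68fe, f0bb784} — 5 commits.

5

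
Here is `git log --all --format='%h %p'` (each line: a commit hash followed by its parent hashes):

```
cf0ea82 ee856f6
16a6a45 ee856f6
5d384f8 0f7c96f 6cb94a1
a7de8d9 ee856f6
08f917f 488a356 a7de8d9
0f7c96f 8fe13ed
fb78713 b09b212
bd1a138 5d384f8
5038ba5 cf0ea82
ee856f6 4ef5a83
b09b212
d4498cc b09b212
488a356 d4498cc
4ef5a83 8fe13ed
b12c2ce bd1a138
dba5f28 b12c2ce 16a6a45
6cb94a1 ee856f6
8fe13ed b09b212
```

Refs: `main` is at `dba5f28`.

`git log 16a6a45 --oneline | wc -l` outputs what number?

5

Walking parent pointers from 16a6a45: reachable set = {16a6a45, 4ef5a83, 8fe13ed, b09b212, ee856f6}.
That is 5 commits.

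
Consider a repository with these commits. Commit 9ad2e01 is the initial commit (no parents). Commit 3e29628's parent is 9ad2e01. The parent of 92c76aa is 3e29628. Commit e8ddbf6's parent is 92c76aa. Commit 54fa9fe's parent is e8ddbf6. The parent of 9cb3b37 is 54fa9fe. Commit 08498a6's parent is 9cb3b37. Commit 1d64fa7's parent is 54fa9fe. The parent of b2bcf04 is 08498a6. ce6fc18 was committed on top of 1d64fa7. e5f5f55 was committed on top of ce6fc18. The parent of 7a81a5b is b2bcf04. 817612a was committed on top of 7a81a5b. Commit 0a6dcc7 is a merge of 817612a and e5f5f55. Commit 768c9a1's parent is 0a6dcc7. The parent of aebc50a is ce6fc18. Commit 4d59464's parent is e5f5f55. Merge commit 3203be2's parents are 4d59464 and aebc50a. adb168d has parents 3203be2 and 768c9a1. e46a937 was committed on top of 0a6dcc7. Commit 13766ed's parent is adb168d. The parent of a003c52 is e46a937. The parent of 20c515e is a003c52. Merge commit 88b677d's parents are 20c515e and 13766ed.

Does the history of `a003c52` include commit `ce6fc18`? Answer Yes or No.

Ancestors of a003c52 (commits reachable by following parents): {08498a6, 0a6dcc7, 1d64fa7, 3e29628, 54fa9fe, 7a81a5b, 817612a, 92c76aa, 9ad2e01, 9cb3b37, a003c52, b2bcf04, ce6fc18, e46a937, e5f5f55, e8ddbf6}.
ce6fc18 is in that set, so it is an ancestor of a003c52.

Yes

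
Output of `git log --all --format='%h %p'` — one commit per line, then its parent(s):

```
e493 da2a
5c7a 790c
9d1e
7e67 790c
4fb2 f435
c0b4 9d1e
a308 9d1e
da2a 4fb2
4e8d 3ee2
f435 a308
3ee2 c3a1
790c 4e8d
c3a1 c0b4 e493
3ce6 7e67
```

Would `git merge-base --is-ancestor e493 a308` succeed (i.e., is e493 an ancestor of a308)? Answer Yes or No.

Ancestors of a308: {9d1e, a308}.
e493 is not in that set, so it is not an ancestor of a308.

No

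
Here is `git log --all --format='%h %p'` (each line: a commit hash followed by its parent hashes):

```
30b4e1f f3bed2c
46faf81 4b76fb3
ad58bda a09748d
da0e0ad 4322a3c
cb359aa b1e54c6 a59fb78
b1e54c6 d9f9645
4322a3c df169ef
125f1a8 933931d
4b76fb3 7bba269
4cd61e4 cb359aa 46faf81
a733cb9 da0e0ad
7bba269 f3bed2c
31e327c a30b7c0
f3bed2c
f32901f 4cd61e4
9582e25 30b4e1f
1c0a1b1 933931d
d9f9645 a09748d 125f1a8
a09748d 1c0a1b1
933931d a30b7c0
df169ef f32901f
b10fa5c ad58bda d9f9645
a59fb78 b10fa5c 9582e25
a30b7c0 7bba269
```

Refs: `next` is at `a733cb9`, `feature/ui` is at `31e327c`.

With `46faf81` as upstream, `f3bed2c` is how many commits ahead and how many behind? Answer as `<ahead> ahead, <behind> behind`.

0 ahead, 3 behind

Reachable from f3bed2c: {f3bed2c}.
Reachable from 46faf81: {46faf81, 4b76fb3, 7bba269, f3bed2c}.
Only in f3bed2c's history (ahead): {} — 0.
Only in 46faf81's history (behind): {46faf81, 4b76fb3, 7bba269} — 3.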